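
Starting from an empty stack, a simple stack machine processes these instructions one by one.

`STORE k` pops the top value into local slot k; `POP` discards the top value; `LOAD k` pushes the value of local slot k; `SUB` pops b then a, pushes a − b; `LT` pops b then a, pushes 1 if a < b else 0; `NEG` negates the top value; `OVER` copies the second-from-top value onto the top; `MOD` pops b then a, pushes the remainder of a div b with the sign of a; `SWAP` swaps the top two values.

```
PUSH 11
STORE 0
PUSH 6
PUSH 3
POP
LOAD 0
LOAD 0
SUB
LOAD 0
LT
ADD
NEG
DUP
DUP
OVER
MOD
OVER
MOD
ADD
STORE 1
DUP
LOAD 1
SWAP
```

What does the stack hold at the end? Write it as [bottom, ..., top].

[-7, -7, -7]

PUSH 11  [11]
STORE 0  []
PUSH 6   [6]
PUSH 3   [6, 3]
POP      [6]
LOAD 0   [6, 11]
LOAD 0   [6, 11, 11]
SUB      [6, 0]
LOAD 0   [6, 0, 11]
LT       [6, 1]
ADD      [7]
NEG      [-7]
DUP      [-7, -7]
DUP      [-7, -7, -7]
OVER     [-7, -7, -7, -7]
MOD      [-7, -7, 0]
OVER     [-7, -7, 0, -7]
MOD      [-7, -7, 0]
ADD      [-7, -7]
STORE 1  [-7]
DUP      [-7, -7]
LOAD 1   [-7, -7, -7]
SWAP     [-7, -7, -7]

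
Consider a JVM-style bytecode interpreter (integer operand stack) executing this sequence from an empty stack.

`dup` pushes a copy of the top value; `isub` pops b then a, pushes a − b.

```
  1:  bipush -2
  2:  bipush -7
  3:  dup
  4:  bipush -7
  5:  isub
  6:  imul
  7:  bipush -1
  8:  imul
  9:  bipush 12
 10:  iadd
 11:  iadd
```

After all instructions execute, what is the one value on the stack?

10

bipush -2 → -2
bipush -7 → -2 -7
dup       → -2 -7 -7
bipush -7 → -2 -7 -7 -7
isub      → -2 -7 0
imul      → -2 0
bipush -1 → -2 0 -1
imul      → -2 0
bipush 12 → -2 0 12
iadd      → -2 12
iadd      → 10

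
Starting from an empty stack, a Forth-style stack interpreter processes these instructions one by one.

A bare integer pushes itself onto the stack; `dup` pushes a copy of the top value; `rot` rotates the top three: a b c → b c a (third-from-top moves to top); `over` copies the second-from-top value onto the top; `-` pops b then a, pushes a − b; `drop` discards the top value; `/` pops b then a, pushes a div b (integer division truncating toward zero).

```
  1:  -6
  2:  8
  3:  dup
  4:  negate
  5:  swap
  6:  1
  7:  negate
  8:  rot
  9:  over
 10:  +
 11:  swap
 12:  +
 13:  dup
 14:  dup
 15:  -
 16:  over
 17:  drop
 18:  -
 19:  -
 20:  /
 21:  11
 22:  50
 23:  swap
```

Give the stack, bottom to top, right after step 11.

-6     -> -6
8      -> -6 8
dup    -> -6 8 8
negate -> -6 8 -8
swap   -> -6 -8 8
1      -> -6 -8 8 1
negate -> -6 -8 8 -1
rot    -> -6 8 -1 -8
over   -> -6 8 -1 -8 -1
+      -> -6 8 -1 -9
swap   -> -6 8 -9 -1

[-6, 8, -9, -1]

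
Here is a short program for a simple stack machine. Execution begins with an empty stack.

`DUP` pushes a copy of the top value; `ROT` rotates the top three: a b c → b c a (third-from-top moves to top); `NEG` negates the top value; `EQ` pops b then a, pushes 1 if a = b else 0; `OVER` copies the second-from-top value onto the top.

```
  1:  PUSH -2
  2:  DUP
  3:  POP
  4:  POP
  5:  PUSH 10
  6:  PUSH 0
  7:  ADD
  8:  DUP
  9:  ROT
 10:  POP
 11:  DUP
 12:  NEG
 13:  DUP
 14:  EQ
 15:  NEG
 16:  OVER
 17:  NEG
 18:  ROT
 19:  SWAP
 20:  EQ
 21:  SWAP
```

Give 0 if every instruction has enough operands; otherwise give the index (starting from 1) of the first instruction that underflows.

PUSH -2 -> [-2]
DUP     -> [-2, -2]
POP     -> [-2]
POP     -> []
PUSH 10 -> [10]
PUSH 0  -> [10, 0]
ADD     -> [10]
DUP     -> [10, 10]
ROT  — needs 3 operands, stack has 2 → underflow

9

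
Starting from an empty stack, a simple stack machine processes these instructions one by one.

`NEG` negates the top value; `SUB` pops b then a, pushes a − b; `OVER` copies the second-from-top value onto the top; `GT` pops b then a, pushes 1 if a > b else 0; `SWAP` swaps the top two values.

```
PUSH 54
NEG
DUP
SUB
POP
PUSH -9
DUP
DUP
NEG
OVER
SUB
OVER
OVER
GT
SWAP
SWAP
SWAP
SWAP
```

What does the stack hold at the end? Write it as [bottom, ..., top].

PUSH 54 → 54
NEG     → -54
DUP     → -54 -54
SUB     → 0
POP     → (empty)
PUSH -9 → -9
DUP     → -9 -9
DUP     → -9 -9 -9
NEG     → -9 -9 9
OVER    → -9 -9 9 -9
SUB     → -9 -9 18
OVER    → -9 -9 18 -9
OVER    → -9 -9 18 -9 18
GT      → -9 -9 18 0
SWAP    → -9 -9 0 18
SWAP    → -9 -9 18 0
SWAP    → -9 -9 0 18
SWAP    → -9 -9 18 0

[-9, -9, 18, 0]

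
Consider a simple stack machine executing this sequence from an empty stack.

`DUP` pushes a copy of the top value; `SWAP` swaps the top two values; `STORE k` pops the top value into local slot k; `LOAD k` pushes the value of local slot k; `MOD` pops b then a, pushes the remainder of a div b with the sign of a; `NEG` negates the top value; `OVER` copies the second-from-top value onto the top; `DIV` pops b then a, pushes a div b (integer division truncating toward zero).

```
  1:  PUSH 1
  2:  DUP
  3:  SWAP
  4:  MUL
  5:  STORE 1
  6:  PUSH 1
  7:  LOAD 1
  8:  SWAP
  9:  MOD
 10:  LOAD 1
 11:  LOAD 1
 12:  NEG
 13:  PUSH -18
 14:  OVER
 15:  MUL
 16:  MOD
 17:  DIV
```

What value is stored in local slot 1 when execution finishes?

PUSH 1   -> 1
DUP      -> 1 1
SWAP     -> 1 1
MUL      -> 1
STORE 1  -> (empty)
PUSH 1   -> 1
LOAD 1   -> 1 1
SWAP     -> 1 1
MOD      -> 0
LOAD 1   -> 0 1
LOAD 1   -> 0 1 1
NEG      -> 0 1 -1
PUSH -18 -> 0 1 -1 -18
OVER     -> 0 1 -1 -18 -1
MUL      -> 0 1 -1 18
MOD      -> 0 1 -1
DIV      -> 0 -1

1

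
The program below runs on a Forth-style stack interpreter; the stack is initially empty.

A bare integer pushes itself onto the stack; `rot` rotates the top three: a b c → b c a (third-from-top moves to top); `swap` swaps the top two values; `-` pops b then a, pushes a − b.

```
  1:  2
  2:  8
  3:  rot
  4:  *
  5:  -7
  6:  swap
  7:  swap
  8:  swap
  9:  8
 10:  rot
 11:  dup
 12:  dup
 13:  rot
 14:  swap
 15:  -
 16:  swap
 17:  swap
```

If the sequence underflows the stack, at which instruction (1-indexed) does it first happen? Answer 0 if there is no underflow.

2  [2]
8  [2, 8]
rot  — needs 3 operands, stack has 2 → underflow

3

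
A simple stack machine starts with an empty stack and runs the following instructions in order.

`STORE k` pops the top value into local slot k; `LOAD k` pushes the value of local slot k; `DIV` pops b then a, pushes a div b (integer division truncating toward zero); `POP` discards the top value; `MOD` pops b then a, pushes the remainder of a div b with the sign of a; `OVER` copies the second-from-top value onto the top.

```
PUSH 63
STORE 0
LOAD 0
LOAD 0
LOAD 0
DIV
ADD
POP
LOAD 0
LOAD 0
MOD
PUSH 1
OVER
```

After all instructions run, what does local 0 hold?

PUSH 63 : [63]
STORE 0 : []
LOAD 0  : [63]
LOAD 0  : [63, 63]
LOAD 0  : [63, 63, 63]
DIV     : [63, 1]
ADD     : [64]
POP     : []
LOAD 0  : [63]
LOAD 0  : [63, 63]
MOD     : [0]
PUSH 1  : [0, 1]
OVER    : [0, 1, 0]

63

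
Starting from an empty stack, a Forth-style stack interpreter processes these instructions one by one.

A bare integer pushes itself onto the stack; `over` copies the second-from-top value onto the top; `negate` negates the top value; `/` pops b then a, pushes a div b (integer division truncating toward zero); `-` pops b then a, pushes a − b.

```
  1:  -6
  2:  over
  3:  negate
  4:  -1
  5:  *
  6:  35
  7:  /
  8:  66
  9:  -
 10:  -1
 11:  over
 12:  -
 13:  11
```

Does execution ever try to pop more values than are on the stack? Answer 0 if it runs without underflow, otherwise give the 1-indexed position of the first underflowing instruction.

-6 -> -6
over  — needs 2 operands, stack has 1 → underflow

2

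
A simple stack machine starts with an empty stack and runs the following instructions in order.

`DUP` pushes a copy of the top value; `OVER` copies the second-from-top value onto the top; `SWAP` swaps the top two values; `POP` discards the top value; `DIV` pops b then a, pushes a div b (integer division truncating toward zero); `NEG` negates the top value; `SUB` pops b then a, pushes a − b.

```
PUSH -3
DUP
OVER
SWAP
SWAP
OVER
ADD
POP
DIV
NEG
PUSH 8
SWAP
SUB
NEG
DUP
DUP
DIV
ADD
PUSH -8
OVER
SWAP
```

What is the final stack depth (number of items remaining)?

3

PUSH -3 : [-3]
DUP     : [-3, -3]
OVER    : [-3, -3, -3]
SWAP    : [-3, -3, -3]
SWAP    : [-3, -3, -3]
OVER    : [-3, -3, -3, -3]
ADD     : [-3, -3, -6]
POP     : [-3, -3]
DIV     : [1]
NEG     : [-1]
PUSH 8  : [-1, 8]
SWAP    : [8, -1]
SUB     : [9]
NEG     : [-9]
DUP     : [-9, -9]
DUP     : [-9, -9, -9]
DIV     : [-9, 1]
ADD     : [-8]
PUSH -8 : [-8, -8]
OVER    : [-8, -8, -8]
SWAP    : [-8, -8, -8]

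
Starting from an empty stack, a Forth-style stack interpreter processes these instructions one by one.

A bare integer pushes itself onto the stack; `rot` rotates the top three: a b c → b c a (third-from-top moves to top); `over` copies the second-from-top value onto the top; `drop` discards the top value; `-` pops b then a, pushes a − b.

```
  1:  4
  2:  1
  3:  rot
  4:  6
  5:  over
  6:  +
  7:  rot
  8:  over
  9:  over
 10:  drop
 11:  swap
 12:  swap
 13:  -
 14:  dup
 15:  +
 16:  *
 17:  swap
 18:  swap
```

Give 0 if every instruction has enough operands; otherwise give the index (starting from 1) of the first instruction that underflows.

3

4 → 4
1 → 4 1
rot  — needs 3 operands, stack has 2 → underflow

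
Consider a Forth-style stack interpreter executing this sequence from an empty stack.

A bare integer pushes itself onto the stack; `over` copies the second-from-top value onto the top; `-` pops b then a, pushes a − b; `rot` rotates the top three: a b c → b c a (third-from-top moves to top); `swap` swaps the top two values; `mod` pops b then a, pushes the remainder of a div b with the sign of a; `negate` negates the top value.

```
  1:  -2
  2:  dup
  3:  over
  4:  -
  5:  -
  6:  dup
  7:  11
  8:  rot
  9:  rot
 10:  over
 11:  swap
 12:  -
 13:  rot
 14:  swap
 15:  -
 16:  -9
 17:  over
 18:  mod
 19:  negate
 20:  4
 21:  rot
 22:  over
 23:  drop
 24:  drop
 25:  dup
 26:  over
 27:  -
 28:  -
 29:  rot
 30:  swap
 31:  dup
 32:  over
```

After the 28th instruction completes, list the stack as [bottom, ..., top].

-2      [-2]
dup     [-2, -2]
over    [-2, -2, -2]
-       [-2, 0]
-       [-2]
dup     [-2, -2]
11      [-2, -2, 11]
rot     [-2, 11, -2]
rot     [11, -2, -2]
over    [11, -2, -2, -2]
swap    [11, -2, -2, -2]
-       [11, -2, 0]
rot     [-2, 0, 11]
swap    [-2, 11, 0]
-       [-2, 11]
-9      [-2, 11, -9]
over    [-2, 11, -9, 11]
mod     [-2, 11, -9]
negate  [-2, 11, 9]
4       [-2, 11, 9, 4]
rot     [-2, 9, 4, 11]
over    [-2, 9, 4, 11, 4]
drop    [-2, 9, 4, 11]
drop    [-2, 9, 4]
dup     [-2, 9, 4, 4]
over    [-2, 9, 4, 4, 4]
-       [-2, 9, 4, 0]
-       [-2, 9, 4]

[-2, 9, 4]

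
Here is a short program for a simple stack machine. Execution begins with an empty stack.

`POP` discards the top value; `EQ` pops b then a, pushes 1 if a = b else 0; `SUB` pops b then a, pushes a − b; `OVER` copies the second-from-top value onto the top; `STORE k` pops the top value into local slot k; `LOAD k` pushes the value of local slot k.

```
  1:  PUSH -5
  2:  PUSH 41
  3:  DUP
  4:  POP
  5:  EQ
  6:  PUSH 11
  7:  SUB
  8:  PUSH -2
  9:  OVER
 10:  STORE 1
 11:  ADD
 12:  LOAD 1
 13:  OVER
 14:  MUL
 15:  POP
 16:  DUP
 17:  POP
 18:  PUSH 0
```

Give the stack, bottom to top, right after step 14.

PUSH -5 : [-5]
PUSH 41 : [-5, 41]
DUP     : [-5, 41, 41]
POP     : [-5, 41]
EQ      : [0]
PUSH 11 : [0, 11]
SUB     : [-11]
PUSH -2 : [-11, -2]
OVER    : [-11, -2, -11]
STORE 1 : [-11, -2]
ADD     : [-13]
LOAD 1  : [-13, -11]
OVER    : [-13, -11, -13]
MUL     : [-13, 143]

[-13, 143]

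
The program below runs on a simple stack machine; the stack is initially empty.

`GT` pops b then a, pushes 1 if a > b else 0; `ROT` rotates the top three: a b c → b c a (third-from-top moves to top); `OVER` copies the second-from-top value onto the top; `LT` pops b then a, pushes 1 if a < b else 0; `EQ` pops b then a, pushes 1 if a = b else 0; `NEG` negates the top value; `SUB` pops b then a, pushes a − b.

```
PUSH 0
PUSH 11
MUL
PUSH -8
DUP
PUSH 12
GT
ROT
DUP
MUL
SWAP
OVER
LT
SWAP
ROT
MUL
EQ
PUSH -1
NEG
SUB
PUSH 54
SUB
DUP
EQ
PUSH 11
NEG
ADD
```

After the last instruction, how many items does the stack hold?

PUSH 0  → 0
PUSH 11 → 0 11
MUL     → 0
PUSH -8 → 0 -8
DUP     → 0 -8 -8
PUSH 12 → 0 -8 -8 12
GT      → 0 -8 0
ROT     → -8 0 0
DUP     → -8 0 0 0
MUL     → -8 0 0
SWAP    → -8 0 0
OVER    → -8 0 0 0
LT      → -8 0 0
SWAP    → -8 0 0
ROT     → 0 0 -8
MUL     → 0 0
EQ      → 1
PUSH -1 → 1 -1
NEG     → 1 1
SUB     → 0
PUSH 54 → 0 54
SUB     → -54
DUP     → -54 -54
EQ      → 1
PUSH 11 → 1 11
NEG     → 1 -11
ADD     → -10

1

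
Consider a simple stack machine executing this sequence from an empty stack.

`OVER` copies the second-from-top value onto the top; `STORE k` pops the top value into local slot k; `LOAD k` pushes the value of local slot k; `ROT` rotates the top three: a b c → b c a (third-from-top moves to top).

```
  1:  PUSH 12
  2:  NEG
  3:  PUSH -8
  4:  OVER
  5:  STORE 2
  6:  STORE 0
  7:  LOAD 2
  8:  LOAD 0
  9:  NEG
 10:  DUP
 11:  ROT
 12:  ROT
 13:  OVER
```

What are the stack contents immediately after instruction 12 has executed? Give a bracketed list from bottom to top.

PUSH 12 → [12]
NEG     → [-12]
PUSH -8 → [-12, -8]
OVER    → [-12, -8, -12]
STORE 2 → [-12, -8]
STORE 0 → [-12]
LOAD 2  → [-12, -12]
LOAD 0  → [-12, -12, -8]
NEG     → [-12, -12, 8]
DUP     → [-12, -12, 8, 8]
ROT     → [-12, 8, 8, -12]
ROT     → [-12, 8, -12, 8]

[-12, 8, -12, 8]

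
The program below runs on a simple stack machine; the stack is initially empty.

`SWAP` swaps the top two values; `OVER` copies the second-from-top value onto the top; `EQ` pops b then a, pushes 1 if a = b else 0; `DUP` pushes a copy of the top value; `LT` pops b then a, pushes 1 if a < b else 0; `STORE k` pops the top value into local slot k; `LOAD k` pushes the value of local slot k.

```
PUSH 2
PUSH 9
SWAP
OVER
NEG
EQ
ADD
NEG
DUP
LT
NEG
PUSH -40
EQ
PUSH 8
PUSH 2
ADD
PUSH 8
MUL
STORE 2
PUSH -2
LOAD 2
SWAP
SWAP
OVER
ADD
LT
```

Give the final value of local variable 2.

80

PUSH 2   → 2
PUSH 9   → 2 9
SWAP     → 9 2
OVER     → 9 2 9
NEG      → 9 2 -9
EQ       → 9 0
ADD      → 9
NEG      → -9
DUP      → -9 -9
LT       → 0
NEG      → 0
PUSH -40 → 0 -40
EQ       → 0
PUSH 8   → 0 8
PUSH 2   → 0 8 2
ADD      → 0 10
PUSH 8   → 0 10 8
MUL      → 0 80
STORE 2  → 0
PUSH -2  → 0 -2
LOAD 2   → 0 -2 80
SWAP     → 0 80 -2
SWAP     → 0 -2 80
OVER     → 0 -2 80 -2
ADD      → 0 -2 78
LT       → 0 1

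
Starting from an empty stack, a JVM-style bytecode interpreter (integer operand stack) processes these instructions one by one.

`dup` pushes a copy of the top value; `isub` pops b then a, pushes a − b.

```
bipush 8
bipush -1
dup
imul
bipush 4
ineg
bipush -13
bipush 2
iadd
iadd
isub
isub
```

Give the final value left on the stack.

bipush 8   : 8
bipush -1  : 8 -1
dup        : 8 -1 -1
imul       : 8 1
bipush 4   : 8 1 4
ineg       : 8 1 -4
bipush -13 : 8 1 -4 -13
bipush 2   : 8 1 -4 -13 2
iadd       : 8 1 -4 -11
iadd       : 8 1 -15
isub       : 8 16
isub       : -8

-8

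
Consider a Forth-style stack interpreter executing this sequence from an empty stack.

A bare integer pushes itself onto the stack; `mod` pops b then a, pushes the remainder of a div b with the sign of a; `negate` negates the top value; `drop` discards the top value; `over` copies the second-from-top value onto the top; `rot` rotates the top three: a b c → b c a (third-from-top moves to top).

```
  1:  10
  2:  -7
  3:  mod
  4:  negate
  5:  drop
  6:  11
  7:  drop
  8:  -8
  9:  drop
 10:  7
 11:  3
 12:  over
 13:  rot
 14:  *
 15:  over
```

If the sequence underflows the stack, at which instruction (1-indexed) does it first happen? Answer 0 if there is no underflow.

0

10      [10]
-7      [10, -7]
mod     [3]
negate  [-3]
drop    []
11      [11]
drop    []
-8      [-8]
drop    []
7       [7]
3       [7, 3]
over    [7, 3, 7]
rot     [3, 7, 7]
*       [3, 49]
over    [3, 49, 3]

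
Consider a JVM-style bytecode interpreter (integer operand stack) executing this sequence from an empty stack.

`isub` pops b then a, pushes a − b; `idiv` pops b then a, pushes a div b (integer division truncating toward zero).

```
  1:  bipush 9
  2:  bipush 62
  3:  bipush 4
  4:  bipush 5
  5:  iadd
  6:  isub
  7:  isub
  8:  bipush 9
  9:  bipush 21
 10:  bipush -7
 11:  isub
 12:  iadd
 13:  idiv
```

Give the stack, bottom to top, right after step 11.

bipush 9  → [9]
bipush 62 → [9, 62]
bipush 4  → [9, 62, 4]
bipush 5  → [9, 62, 4, 5]
iadd      → [9, 62, 9]
isub      → [9, 53]
isub      → [-44]
bipush 9  → [-44, 9]
bipush 21 → [-44, 9, 21]
bipush -7 → [-44, 9, 21, -7]
isub      → [-44, 9, 28]

[-44, 9, 28]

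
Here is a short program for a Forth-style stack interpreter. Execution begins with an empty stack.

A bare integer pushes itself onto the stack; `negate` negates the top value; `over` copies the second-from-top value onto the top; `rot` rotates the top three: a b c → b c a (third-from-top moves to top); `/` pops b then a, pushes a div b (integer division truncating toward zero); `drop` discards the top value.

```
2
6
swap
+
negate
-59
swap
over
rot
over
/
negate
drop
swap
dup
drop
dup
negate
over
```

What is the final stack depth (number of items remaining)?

4

2       [2]
6       [2, 6]
swap    [6, 2]
+       [8]
negate  [-8]
-59     [-8, -59]
swap    [-59, -8]
over    [-59, -8, -59]
rot     [-8, -59, -59]
over    [-8, -59, -59, -59]
/       [-8, -59, 1]
negate  [-8, -59, -1]
drop    [-8, -59]
swap    [-59, -8]
dup     [-59, -8, -8]
drop    [-59, -8]
dup     [-59, -8, -8]
negate  [-59, -8, 8]
over    [-59, -8, 8, -8]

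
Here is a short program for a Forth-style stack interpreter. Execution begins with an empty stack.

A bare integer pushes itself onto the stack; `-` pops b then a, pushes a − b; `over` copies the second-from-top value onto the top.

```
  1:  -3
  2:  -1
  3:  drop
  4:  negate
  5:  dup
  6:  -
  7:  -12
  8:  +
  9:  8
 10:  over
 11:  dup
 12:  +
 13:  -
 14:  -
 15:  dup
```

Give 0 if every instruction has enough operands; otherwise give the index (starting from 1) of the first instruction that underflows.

0

-3     : [-3]
-1     : [-3, -1]
drop   : [-3]
negate : [3]
dup    : [3, 3]
-      : [0]
-12    : [0, -12]
+      : [-12]
8      : [-12, 8]
over   : [-12, 8, -12]
dup    : [-12, 8, -12, -12]
+      : [-12, 8, -24]
-      : [-12, 32]
-      : [-44]
dup    : [-44, -44]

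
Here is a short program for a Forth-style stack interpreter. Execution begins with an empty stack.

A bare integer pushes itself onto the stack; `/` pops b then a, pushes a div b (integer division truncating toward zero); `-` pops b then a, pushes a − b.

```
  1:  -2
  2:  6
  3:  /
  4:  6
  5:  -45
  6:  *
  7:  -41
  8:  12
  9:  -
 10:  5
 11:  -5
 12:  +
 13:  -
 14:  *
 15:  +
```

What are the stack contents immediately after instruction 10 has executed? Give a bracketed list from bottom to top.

-2   -2
6    -2 6
/    0
6    0 6
-45  0 6 -45
*    0 -270
-41  0 -270 -41
12   0 -270 -41 12
-    0 -270 -53
5    0 -270 -53 5

[0, -270, -53, 5]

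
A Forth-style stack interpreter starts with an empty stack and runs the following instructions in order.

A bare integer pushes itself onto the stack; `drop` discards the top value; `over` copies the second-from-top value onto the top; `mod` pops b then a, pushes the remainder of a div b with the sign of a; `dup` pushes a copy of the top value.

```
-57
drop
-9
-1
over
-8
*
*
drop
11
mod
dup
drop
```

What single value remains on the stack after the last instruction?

-57  → [-57]
drop → []
-9   → [-9]
-1   → [-9, -1]
over → [-9, -1, -9]
-8   → [-9, -1, -9, -8]
*    → [-9, -1, 72]
*    → [-9, -72]
drop → [-9]
11   → [-9, 11]
mod  → [-9]
dup  → [-9, -9]
drop → [-9]

-9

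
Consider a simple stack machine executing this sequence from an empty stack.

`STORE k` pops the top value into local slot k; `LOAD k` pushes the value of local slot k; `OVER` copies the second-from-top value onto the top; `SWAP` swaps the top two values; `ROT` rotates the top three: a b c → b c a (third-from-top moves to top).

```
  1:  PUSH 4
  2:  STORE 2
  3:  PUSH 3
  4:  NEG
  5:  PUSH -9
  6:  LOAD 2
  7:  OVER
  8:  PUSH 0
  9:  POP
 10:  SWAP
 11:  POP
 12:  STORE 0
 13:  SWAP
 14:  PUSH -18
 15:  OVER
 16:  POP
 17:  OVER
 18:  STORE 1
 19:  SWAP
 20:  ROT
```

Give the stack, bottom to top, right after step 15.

PUSH 4   : [4]
STORE 2  : []
PUSH 3   : [3]
NEG      : [-3]
PUSH -9  : [-3, -9]
LOAD 2   : [-3, -9, 4]
OVER     : [-3, -9, 4, -9]
PUSH 0   : [-3, -9, 4, -9, 0]
POP      : [-3, -9, 4, -9]
SWAP     : [-3, -9, -9, 4]
POP      : [-3, -9, -9]
STORE 0  : [-3, -9]
SWAP     : [-9, -3]
PUSH -18 : [-9, -3, -18]
OVER     : [-9, -3, -18, -3]

[-9, -3, -18, -3]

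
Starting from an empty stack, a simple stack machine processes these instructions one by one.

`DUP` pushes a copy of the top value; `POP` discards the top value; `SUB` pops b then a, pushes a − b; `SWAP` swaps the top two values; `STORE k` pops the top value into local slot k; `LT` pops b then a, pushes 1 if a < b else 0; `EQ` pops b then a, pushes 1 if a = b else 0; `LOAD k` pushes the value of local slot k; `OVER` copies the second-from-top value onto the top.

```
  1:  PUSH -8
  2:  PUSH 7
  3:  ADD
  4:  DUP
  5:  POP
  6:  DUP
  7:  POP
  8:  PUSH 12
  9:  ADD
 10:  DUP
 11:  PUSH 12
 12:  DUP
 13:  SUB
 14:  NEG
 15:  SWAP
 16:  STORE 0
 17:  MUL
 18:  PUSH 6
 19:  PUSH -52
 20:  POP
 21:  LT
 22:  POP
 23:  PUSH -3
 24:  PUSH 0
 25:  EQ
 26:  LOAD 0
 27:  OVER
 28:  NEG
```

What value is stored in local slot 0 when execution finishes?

PUSH -8  -> [-8]
PUSH 7   -> [-8, 7]
ADD      -> [-1]
DUP      -> [-1, -1]
POP      -> [-1]
DUP      -> [-1, -1]
POP      -> [-1]
PUSH 12  -> [-1, 12]
ADD      -> [11]
DUP      -> [11, 11]
PUSH 12  -> [11, 11, 12]
DUP      -> [11, 11, 12, 12]
SUB      -> [11, 11, 0]
NEG      -> [11, 11, 0]
SWAP     -> [11, 0, 11]
STORE 0  -> [11, 0]
MUL      -> [0]
PUSH 6   -> [0, 6]
PUSH -52 -> [0, 6, -52]
POP      -> [0, 6]
LT       -> [1]
POP      -> []
PUSH -3  -> [-3]
PUSH 0   -> [-3, 0]
EQ       -> [0]
LOAD 0   -> [0, 11]
OVER     -> [0, 11, 0]
NEG      -> [0, 11, 0]

11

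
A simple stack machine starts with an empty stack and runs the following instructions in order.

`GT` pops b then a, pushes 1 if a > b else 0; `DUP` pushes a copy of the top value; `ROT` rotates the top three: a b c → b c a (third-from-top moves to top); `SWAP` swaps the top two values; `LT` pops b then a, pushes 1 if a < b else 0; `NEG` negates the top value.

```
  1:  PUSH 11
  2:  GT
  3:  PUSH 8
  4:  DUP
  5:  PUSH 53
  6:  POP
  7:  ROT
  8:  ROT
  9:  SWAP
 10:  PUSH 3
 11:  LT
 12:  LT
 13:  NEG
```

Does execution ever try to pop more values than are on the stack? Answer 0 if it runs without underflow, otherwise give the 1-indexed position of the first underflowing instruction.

2

PUSH 11 -> 11
GT  — needs 2 operands, stack has 1 → underflow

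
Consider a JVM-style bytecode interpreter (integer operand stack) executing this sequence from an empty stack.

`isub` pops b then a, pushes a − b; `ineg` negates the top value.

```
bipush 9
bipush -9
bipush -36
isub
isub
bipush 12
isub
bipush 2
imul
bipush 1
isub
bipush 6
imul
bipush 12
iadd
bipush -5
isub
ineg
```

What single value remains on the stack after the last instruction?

349

bipush 9    9
bipush -9   9 -9
bipush -36  9 -9 -36
isub        9 27
isub        -18
bipush 12   -18 12
isub        -30
bipush 2    -30 2
imul        -60
bipush 1    -60 1
isub        -61
bipush 6    -61 6
imul        -366
bipush 12   -366 12
iadd        -354
bipush -5   -354 -5
isub        -349
ineg        349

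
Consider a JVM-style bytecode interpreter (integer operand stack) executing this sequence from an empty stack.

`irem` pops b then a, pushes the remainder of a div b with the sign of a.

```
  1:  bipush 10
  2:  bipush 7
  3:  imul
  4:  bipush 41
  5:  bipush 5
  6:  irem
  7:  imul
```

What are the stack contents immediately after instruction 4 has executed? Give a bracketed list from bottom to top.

[70, 41]

bipush 10 -> [10]
bipush 7  -> [10, 7]
imul      -> [70]
bipush 41 -> [70, 41]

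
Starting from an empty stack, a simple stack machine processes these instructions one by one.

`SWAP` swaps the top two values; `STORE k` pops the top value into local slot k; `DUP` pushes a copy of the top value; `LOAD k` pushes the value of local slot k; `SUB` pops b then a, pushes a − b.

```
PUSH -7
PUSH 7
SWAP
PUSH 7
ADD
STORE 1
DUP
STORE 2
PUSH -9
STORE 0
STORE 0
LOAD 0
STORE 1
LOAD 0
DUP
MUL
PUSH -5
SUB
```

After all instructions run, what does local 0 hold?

7

PUSH -7 : -7
PUSH 7  : -7 7
SWAP    : 7 -7
PUSH 7  : 7 -7 7
ADD     : 7 0
STORE 1 : 7
DUP     : 7 7
STORE 2 : 7
PUSH -9 : 7 -9
STORE 0 : 7
STORE 0 : (empty)
LOAD 0  : 7
STORE 1 : (empty)
LOAD 0  : 7
DUP     : 7 7
MUL     : 49
PUSH -5 : 49 -5
SUB     : 54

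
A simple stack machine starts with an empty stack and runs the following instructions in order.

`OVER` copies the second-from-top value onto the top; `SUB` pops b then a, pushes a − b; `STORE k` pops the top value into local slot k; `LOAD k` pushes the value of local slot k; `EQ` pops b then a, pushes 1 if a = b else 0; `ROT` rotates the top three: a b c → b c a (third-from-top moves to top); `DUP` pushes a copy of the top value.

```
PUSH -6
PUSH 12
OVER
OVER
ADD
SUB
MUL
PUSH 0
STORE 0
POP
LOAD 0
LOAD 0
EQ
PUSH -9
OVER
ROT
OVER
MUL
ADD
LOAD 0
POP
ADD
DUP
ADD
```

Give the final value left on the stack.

PUSH -6  [-6]
PUSH 12  [-6, 12]
OVER     [-6, 12, -6]
OVER     [-6, 12, -6, 12]
ADD      [-6, 12, 6]
SUB      [-6, 6]
MUL      [-36]
PUSH 0   [-36, 0]
STORE 0  [-36]
POP      []
LOAD 0   [0]
LOAD 0   [0, 0]
EQ       [1]
PUSH -9  [1, -9]
OVER     [1, -9, 1]
ROT      [-9, 1, 1]
OVER     [-9, 1, 1, 1]
MUL      [-9, 1, 1]
ADD      [-9, 2]
LOAD 0   [-9, 2, 0]
POP      [-9, 2]
ADD      [-7]
DUP      [-7, -7]
ADD      [-14]

-14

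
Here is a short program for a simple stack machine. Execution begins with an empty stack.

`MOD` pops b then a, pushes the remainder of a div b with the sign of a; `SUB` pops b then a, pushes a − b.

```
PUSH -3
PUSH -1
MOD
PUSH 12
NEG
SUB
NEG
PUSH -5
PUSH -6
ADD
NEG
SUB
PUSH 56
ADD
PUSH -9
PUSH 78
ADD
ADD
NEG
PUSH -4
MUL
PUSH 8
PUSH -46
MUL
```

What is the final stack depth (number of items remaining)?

PUSH -3  -> -3
PUSH -1  -> -3 -1
MOD      -> 0
PUSH 12  -> 0 12
NEG      -> 0 -12
SUB      -> 12
NEG      -> -12
PUSH -5  -> -12 -5
PUSH -6  -> -12 -5 -6
ADD      -> -12 -11
NEG      -> -12 11
SUB      -> -23
PUSH 56  -> -23 56
ADD      -> 33
PUSH -9  -> 33 -9
PUSH 78  -> 33 -9 78
ADD      -> 33 69
ADD      -> 102
NEG      -> -102
PUSH -4  -> -102 -4
MUL      -> 408
PUSH 8   -> 408 8
PUSH -46 -> 408 8 -46
MUL      -> 408 -368

2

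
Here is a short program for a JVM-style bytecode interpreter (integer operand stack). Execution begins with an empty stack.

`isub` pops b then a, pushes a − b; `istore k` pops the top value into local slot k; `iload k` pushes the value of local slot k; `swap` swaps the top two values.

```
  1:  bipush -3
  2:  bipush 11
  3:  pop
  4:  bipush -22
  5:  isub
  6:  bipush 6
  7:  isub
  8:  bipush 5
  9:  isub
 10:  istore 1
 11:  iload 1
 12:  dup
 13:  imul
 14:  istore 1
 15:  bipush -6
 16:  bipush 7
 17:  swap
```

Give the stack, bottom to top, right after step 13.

bipush -3  : -3
bipush 11  : -3 11
pop        : -3
bipush -22 : -3 -22
isub       : 19
bipush 6   : 19 6
isub       : 13
bipush 5   : 13 5
isub       : 8
istore 1   : (empty)
iload 1    : 8
dup        : 8 8
imul       : 64

[64]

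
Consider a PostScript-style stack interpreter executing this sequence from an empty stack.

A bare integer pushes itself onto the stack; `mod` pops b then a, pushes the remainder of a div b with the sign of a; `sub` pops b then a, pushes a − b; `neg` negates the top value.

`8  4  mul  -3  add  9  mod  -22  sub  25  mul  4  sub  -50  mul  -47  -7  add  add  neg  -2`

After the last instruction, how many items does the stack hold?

8   : [8]
4   : [8, 4]
mul : [32]
-3  : [32, -3]
add : [29]
9   : [29, 9]
mod : [2]
-22 : [2, -22]
sub : [24]
25  : [24, 25]
mul : [600]
4   : [600, 4]
sub : [596]
-50 : [596, -50]
mul : [-29800]
-47 : [-29800, -47]
-7  : [-29800, -47, -7]
add : [-29800, -54]
add : [-29854]
neg : [29854]
-2  : [29854, -2]

2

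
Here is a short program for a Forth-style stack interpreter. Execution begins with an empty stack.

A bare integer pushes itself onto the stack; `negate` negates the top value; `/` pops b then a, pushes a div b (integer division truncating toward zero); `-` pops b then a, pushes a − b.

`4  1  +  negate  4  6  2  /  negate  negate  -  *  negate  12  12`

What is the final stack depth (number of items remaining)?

4      -> 4
1      -> 4 1
+      -> 5
negate -> -5
4      -> -5 4
6      -> -5 4 6
2      -> -5 4 6 2
/      -> -5 4 3
negate -> -5 4 -3
negate -> -5 4 3
-      -> -5 1
*      -> -5
negate -> 5
12     -> 5 12
12     -> 5 12 12

3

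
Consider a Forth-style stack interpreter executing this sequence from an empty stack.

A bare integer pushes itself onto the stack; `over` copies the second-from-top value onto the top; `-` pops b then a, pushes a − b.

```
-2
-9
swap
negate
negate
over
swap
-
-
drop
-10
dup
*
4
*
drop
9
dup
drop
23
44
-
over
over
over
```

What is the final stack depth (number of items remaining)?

5

-2     → -2
-9     → -2 -9
swap   → -9 -2
negate → -9 2
negate → -9 -2
over   → -9 -2 -9
swap   → -9 -9 -2
-      → -9 -7
-      → -2
drop   → (empty)
-10    → -10
dup    → -10 -10
*      → 100
4      → 100 4
*      → 400
drop   → (empty)
9      → 9
dup    → 9 9
drop   → 9
23     → 9 23
44     → 9 23 44
-      → 9 -21
over   → 9 -21 9
over   → 9 -21 9 -21
over   → 9 -21 9 -21 9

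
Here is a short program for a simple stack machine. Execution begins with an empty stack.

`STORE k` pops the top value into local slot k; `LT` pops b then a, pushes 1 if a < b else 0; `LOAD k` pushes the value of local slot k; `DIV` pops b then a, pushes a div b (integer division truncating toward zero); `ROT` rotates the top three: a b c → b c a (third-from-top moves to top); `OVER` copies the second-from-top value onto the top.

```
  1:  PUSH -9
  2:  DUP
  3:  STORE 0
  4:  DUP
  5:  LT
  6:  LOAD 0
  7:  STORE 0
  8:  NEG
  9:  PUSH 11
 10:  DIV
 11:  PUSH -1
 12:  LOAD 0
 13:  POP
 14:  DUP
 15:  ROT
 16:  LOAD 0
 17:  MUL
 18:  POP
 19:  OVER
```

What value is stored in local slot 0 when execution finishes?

-9

PUSH -9 -> -9
DUP     -> -9 -9
STORE 0 -> -9
DUP     -> -9 -9
LT      -> 0
LOAD 0  -> 0 -9
STORE 0 -> 0
NEG     -> 0
PUSH 11 -> 0 11
DIV     -> 0
PUSH -1 -> 0 -1
LOAD 0  -> 0 -1 -9
POP     -> 0 -1
DUP     -> 0 -1 -1
ROT     -> -1 -1 0
LOAD 0  -> -1 -1 0 -9
MUL     -> -1 -1 0
POP     -> -1 -1
OVER    -> -1 -1 -1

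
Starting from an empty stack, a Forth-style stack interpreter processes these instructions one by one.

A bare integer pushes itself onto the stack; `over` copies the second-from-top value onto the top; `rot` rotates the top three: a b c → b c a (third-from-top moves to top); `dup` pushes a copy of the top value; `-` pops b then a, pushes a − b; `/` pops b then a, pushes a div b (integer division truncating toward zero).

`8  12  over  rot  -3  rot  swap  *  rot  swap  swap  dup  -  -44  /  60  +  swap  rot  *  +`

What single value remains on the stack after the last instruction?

8    → [8]
12   → [8, 12]
over → [8, 12, 8]
rot  → [12, 8, 8]
-3   → [12, 8, 8, -3]
rot  → [12, 8, -3, 8]
swap → [12, 8, 8, -3]
*    → [12, 8, -24]
rot  → [8, -24, 12]
swap → [8, 12, -24]
swap → [8, -24, 12]
dup  → [8, -24, 12, 12]
-    → [8, -24, 0]
-44  → [8, -24, 0, -44]
/    → [8, -24, 0]
60   → [8, -24, 0, 60]
+    → [8, -24, 60]
swap → [8, 60, -24]
rot  → [60, -24, 8]
*    → [60, -192]
+    → [-132]

-132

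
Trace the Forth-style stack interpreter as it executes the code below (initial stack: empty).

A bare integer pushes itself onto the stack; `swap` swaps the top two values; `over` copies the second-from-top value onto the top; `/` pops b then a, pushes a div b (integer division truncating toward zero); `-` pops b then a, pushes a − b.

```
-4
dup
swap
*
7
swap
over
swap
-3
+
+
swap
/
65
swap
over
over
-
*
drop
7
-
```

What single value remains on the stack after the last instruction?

-4   : [-4]
dup  : [-4, -4]
swap : [-4, -4]
*    : [16]
7    : [16, 7]
swap : [7, 16]
over : [7, 16, 7]
swap : [7, 7, 16]
-3   : [7, 7, 16, -3]
+    : [7, 7, 13]
+    : [7, 20]
swap : [20, 7]
/    : [2]
65   : [2, 65]
swap : [65, 2]
over : [65, 2, 65]
over : [65, 2, 65, 2]
-    : [65, 2, 63]
*    : [65, 126]
drop : [65]
7    : [65, 7]
-    : [58]

58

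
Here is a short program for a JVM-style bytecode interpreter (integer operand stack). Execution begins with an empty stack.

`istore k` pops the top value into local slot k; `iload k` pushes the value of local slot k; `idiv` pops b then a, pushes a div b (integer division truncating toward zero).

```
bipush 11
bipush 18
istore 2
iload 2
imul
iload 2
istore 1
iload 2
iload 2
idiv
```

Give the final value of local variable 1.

18

bipush 11 -> 11
bipush 18 -> 11 18
istore 2  -> 11
iload 2   -> 11 18
imul      -> 198
iload 2   -> 198 18
istore 1  -> 198
iload 2   -> 198 18
iload 2   -> 198 18 18
idiv      -> 198 1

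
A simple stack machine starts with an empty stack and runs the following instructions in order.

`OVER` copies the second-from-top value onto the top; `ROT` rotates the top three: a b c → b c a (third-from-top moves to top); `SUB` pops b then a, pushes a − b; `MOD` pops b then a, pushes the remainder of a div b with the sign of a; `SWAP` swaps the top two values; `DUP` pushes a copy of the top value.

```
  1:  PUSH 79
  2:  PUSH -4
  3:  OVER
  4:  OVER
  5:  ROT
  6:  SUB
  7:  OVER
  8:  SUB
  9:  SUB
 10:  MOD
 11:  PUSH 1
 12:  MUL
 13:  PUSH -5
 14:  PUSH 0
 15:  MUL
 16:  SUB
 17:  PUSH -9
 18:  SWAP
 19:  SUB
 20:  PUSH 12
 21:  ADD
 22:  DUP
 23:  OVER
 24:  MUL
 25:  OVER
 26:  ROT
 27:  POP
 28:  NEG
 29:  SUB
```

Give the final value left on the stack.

PUSH 79 -> [79]
PUSH -4 -> [79, -4]
OVER    -> [79, -4, 79]
OVER    -> [79, -4, 79, -4]
ROT     -> [79, 79, -4, -4]
SUB     -> [79, 79, 0]
OVER    -> [79, 79, 0, 79]
SUB     -> [79, 79, -79]
SUB     -> [79, 158]
MOD     -> [79]
PUSH 1  -> [79, 1]
MUL     -> [79]
PUSH -5 -> [79, -5]
PUSH 0  -> [79, -5, 0]
MUL     -> [79, 0]
SUB     -> [79]
PUSH -9 -> [79, -9]
SWAP    -> [-9, 79]
SUB     -> [-88]
PUSH 12 -> [-88, 12]
ADD     -> [-76]
DUP     -> [-76, -76]
OVER    -> [-76, -76, -76]
MUL     -> [-76, 5776]
OVER    -> [-76, 5776, -76]
ROT     -> [5776, -76, -76]
POP     -> [5776, -76]
NEG     -> [5776, 76]
SUB     -> [5700]

5700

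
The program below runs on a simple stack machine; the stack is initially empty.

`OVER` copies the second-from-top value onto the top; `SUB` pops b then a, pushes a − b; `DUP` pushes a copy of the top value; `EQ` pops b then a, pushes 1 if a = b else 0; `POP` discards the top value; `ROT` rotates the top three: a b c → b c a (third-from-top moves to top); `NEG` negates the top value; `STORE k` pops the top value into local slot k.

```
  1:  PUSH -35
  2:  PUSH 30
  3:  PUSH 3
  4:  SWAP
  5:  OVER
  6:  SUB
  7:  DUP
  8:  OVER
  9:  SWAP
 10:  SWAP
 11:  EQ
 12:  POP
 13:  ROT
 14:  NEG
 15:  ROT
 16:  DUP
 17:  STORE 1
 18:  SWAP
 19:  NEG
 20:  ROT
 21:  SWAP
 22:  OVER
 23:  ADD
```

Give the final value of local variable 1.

PUSH -35 : -35
PUSH 30  : -35 30
PUSH 3   : -35 30 3
SWAP     : -35 3 30
OVER     : -35 3 30 3
SUB      : -35 3 27
DUP      : -35 3 27 27
OVER     : -35 3 27 27 27
SWAP     : -35 3 27 27 27
SWAP     : -35 3 27 27 27
EQ       : -35 3 27 1
POP      : -35 3 27
ROT      : 3 27 -35
NEG      : 3 27 35
ROT      : 27 35 3
DUP      : 27 35 3 3
STORE 1  : 27 35 3
SWAP     : 27 3 35
NEG      : 27 3 -35
ROT      : 3 -35 27
SWAP     : 3 27 -35
OVER     : 3 27 -35 27
ADD      : 3 27 -8

3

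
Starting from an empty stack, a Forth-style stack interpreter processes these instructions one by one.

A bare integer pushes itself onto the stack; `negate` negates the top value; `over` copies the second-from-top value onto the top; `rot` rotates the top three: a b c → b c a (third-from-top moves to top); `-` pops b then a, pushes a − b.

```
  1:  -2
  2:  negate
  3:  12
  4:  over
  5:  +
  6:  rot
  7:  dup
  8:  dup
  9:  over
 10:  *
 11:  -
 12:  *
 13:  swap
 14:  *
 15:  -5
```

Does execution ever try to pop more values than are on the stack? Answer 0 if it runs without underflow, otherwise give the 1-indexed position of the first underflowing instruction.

6

-2     -> -2
negate -> 2
12     -> 2 12
over   -> 2 12 2
+      -> 2 14
rot  — needs 3 operands, stack has 2 → underflow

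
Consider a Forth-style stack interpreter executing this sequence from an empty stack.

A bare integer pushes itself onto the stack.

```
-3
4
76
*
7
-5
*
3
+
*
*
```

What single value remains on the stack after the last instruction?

-3 : [-3]
4  : [-3, 4]
76 : [-3, 4, 76]
*  : [-3, 304]
7  : [-3, 304, 7]
-5 : [-3, 304, 7, -5]
*  : [-3, 304, -35]
3  : [-3, 304, -35, 3]
+  : [-3, 304, -32]
*  : [-3, -9728]
*  : [29184]

29184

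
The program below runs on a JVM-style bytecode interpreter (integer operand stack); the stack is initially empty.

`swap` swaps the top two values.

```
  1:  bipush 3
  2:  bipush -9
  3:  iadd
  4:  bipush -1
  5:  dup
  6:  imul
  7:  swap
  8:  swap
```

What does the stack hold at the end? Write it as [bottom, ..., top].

bipush 3   [3]
bipush -9  [3, -9]
iadd       [-6]
bipush -1  [-6, -1]
dup        [-6, -1, -1]
imul       [-6, 1]
swap       [1, -6]
swap       [-6, 1]

[-6, 1]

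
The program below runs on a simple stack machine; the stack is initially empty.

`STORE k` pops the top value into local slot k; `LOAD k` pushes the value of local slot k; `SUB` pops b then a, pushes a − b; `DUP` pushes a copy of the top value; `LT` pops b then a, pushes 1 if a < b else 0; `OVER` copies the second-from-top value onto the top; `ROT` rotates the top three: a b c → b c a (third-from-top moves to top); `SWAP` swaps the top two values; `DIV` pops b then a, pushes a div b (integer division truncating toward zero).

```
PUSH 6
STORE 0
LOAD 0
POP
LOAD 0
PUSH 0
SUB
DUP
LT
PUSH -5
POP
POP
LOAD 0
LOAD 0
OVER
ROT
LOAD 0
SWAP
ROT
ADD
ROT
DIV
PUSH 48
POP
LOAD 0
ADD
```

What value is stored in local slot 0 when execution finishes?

6

PUSH 6  -> [6]
STORE 0 -> []
LOAD 0  -> [6]
POP     -> []
LOAD 0  -> [6]
PUSH 0  -> [6, 0]
SUB     -> [6]
DUP     -> [6, 6]
LT      -> [0]
PUSH -5 -> [0, -5]
POP     -> [0]
POP     -> []
LOAD 0  -> [6]
LOAD 0  -> [6, 6]
OVER    -> [6, 6, 6]
ROT     -> [6, 6, 6]
LOAD 0  -> [6, 6, 6, 6]
SWAP    -> [6, 6, 6, 6]
ROT     -> [6, 6, 6, 6]
ADD     -> [6, 6, 12]
ROT     -> [6, 12, 6]
DIV     -> [6, 2]
PUSH 48 -> [6, 2, 48]
POP     -> [6, 2]
LOAD 0  -> [6, 2, 6]
ADD     -> [6, 8]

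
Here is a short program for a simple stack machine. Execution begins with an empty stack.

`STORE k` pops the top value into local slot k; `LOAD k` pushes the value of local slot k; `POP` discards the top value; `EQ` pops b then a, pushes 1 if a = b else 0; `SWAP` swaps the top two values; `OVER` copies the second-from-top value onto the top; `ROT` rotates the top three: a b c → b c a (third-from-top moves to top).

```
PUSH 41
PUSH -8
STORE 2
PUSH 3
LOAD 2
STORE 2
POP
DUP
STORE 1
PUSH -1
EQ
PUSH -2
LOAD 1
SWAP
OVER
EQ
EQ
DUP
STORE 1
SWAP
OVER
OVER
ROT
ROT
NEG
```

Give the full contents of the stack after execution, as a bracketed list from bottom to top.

[0, 0, 0, 0]

PUSH 41 : 41
PUSH -8 : 41 -8
STORE 2 : 41
PUSH 3  : 41 3
LOAD 2  : 41 3 -8
STORE 2 : 41 3
POP     : 41
DUP     : 41 41
STORE 1 : 41
PUSH -1 : 41 -1
EQ      : 0
PUSH -2 : 0 -2
LOAD 1  : 0 -2 41
SWAP    : 0 41 -2
OVER    : 0 41 -2 41
EQ      : 0 41 0
EQ      : 0 0
DUP     : 0 0 0
STORE 1 : 0 0
SWAP    : 0 0
OVER    : 0 0 0
OVER    : 0 0 0 0
ROT     : 0 0 0 0
ROT     : 0 0 0 0
NEG     : 0 0 0 0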